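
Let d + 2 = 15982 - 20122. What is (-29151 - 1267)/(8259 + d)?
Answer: -30418/4117 ≈ -7.3884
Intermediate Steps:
d = -4142 (d = -2 + (15982 - 20122) = -2 - 4140 = -4142)
(-29151 - 1267)/(8259 + d) = (-29151 - 1267)/(8259 - 4142) = -30418/4117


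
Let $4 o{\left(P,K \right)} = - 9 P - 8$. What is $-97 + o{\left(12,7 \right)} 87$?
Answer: $-2620$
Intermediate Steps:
$o{\left(P,K \right)} = -2 - \frac{9 P}{4}$ ($o{\left(P,K \right)} = \frac{- 9 P - 8}{4} = \frac{-8 - 9 P}{4} = -2 - \frac{9 P}{4}$)
$-97 + o{\left(12,7 \right)} 87 = -97 + \left(-2 - 27\right) 87 = -97 - 2523 = -2620$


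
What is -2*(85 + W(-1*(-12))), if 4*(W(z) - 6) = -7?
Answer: -357/2 ≈ -178.50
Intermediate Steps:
W(z) = 17/4 (W(z) = 6 + (1/4)*(-7) = 6 - 7/4 = 17/4)
-2*(85 + W(-1*(-12))) = -2*(85 + 17/4) = -2*357/4 = -357/2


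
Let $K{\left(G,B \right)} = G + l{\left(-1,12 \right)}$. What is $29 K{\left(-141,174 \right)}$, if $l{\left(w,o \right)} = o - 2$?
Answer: $-3799$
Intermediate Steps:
$l{\left(w,o \right)} = -2 + o$
$K{\left(G,B \right)} = 10 + G$ ($K{\left(G,B \right)} = G + \left(-2 + 12\right) = G + 10 = 10 + G$)
$29 K{\left(-141,174 \right)} = 29 \left(10 - 141\right) = 29 \left(-131\right) = -3799$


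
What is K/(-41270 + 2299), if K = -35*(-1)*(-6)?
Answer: 210/38971 ≈ 0.0053886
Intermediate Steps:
K = -210 (K = 35*(-6) = -210)
K/(-41270 + 2299) = -210/(-41270 + 2299) = -210/(-38971) = -210*(-1/38971) = 210/38971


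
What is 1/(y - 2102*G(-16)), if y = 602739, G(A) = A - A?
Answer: 1/602739 ≈ 1.6591e-6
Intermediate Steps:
G(A) = 0
1/(y - 2102*G(-16)) = 1/(602739 - 2102*0) = 1/(602739 + 0) = 1/602739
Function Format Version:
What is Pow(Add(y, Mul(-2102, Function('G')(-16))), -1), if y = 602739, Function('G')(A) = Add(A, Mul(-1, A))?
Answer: Rational(1, 602739) ≈ 1.6591e-6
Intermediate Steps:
Function('G')(A) = 0
Pow(Add(y, Mul(-2102, Function('G')(-16))), -1) = Pow(Add(602739, Mul(-2102, 0)), -1) = Pow(Add(602739, 0), -1) = Pow(602739, -1) = Rational(1, 602739)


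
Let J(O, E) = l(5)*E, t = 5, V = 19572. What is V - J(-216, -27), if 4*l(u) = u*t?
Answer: 78963/4 ≈ 19741.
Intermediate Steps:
l(u) = 5*u/4 (l(u) = (u*5)/4 = (5*u)/4 = 5*u/4)
J(O, E) = 25*E/4 (J(O, E) = ((5/4)*5)*E = 25*E/4)
V - J(-216, -27) = 19572 - 25*(-27)/4 = 19572 - 1*(-675/4) = 19572 + 675/4 = 78963/4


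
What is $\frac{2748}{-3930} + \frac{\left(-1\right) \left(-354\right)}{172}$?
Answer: $\frac{76547}{56330} \approx 1.3589$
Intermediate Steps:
$\frac{2748}{-3930} + \frac{\left(-1\right) \left(-354\right)}{172} = 2748 \left(- \frac{1}{3930}\right) + 354 \cdot \frac{1}{172} = - \frac{458}{655} + \frac{177}{86} = \frac{76547}{56330}$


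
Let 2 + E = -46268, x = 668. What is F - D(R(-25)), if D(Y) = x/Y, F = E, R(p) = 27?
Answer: -1249958/27 ≈ -46295.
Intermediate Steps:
E = -46270 (E = -2 - 46268 = -46270)
F = -46270
D(Y) = 668/Y
F - D(R(-25)) = -46270 - 668/27 = -1249958/27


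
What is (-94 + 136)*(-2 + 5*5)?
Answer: 966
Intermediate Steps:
(-94 + 136)*(-2 + 5*5) = 42*(-2 + 25) = 42*23 = 966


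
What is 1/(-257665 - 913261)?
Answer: -1/1170926 ≈ -8.5402e-7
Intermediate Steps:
1/(-257665 - 913261) = 1/(-1170926) = -1/1170926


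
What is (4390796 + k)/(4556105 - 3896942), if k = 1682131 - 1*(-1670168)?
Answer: 7743095/659163 ≈ 11.747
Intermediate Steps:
k = 3352299 (k = 1682131 + 1670168 = 3352299)
(4390796 + k)/(4556105 - 3896942) = (4390796 + 3352299)/(4556105 - 3896942) = 7743095/659163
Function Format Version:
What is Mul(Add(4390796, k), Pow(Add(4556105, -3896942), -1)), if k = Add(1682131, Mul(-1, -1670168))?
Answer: Rational(7743095, 659163) ≈ 11.747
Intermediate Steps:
k = 3352299 (k = Add(1682131, 1670168) = 3352299)
Mul(Add(4390796, k), Pow(Add(4556105, -3896942), -1)) = Mul(Add(4390796, 3352299), Pow(Add(4556105, -3896942), -1)) = Mul(7743095, Pow(659163, -1)) = Mul(7743095, Rational(1, 659163)) = Rational(7743095, 659163)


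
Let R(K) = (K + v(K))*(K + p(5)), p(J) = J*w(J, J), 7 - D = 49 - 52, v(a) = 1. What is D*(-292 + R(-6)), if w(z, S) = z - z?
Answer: -2620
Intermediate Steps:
w(z, S) = 0
D = 10 (D = 7 - (49 - 52) = 7 - 1*(-3) = 7 + 3 = 10)
p(J) = 0 (p(J) = J*0 = 0)
R(K) = K*(1 + K) (R(K) = (K + 1)*(K + 0) = (1 + K)*K = K*(1 + K))
D*(-292 + R(-6)) = 10*(-292 - 6*(1 - 6)) = 10*(-292 - 6*(-5)) = 10*(-292 + 30) = 10*(-262) = -2620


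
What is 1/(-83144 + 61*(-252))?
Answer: -1/98516 ≈ -1.0151e-5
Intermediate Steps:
1/(-83144 + 61*(-252)) = 1/(-83144 - 15372) = 1/(-98516) = -1/98516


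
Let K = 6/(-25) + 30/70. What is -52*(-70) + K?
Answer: 637033/175 ≈ 3640.2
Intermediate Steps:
K = 33/175 (K = 6*(-1/25) + 30*(1/70) = -6/25 + 3/7 = 33/175 ≈ 0.18857)
-52*(-70) + K = -52*(-70) + 33/175 = 3640 + 33/175 = 637033/175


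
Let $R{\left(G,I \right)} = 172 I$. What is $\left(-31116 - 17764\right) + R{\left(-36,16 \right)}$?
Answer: $-46128$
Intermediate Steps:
$\left(-31116 - 17764\right) + R{\left(-36,16 \right)} = \left(-31116 - 17764\right) + 172 \cdot 16 = -48880 + 2752 = -46128$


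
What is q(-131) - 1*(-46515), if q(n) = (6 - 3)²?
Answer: 46524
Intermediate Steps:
q(n) = 9 (q(n) = 3² = 9)
q(-131) - 1*(-46515) = 9 - 1*(-46515) = 9 + 46515 = 46524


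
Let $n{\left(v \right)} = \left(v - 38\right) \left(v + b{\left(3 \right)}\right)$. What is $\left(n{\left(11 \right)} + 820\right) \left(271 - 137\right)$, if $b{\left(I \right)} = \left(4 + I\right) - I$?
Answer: $55610$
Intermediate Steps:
$b{\left(I \right)} = 4$
$n{\left(v \right)} = \left(-38 + v\right) \left(4 + v\right)$ ($n{\left(v \right)} = \left(v - 38\right) \left(v + 4\right) = \left(-38 + v\right) \left(4 + v\right)$)
$\left(n{\left(11 \right)} + 820\right) \left(271 - 137\right) = \left(\left(-152 + 11^{2} - 374\right) + 820\right) \left(271 - 137\right) = \left(\left(-152 + 121 - 374\right) + 820\right) 134 = \left(-405 + 820\right) 134 = 415 \cdot 134 = 55610$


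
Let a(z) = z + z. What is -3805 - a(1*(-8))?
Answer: -3789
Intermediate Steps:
a(z) = 2*z
-3805 - a(1*(-8)) = -3805 - 2*1*(-8) = -3805 - 2*(-8) = -3805 - 1*(-16) = -3805 + 16 = -3789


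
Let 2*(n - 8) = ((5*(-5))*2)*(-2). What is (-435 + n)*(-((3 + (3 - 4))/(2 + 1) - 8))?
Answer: -8294/3 ≈ -2764.7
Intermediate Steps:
n = 58 (n = 8 + (((5*(-5))*2)*(-2))/2 = 8 + (-25*2*(-2))/2 = 8 + (-50*(-2))/2 = 8 + (½)*100 = 8 + 50 = 58)
(-435 + n)*(-((3 + (3 - 4))/(2 + 1) - 8)) = (-435 + 58)*(-((3 + (3 - 4))/(2 + 1) - 8)) = -(-377)*((3 - 1)/3 - 8) = -(-377)*(2*(⅓) - 8) = -(-377)*(⅔ - 8) = -(-377)*(-22)/3 = -377*22/3 = -8294/3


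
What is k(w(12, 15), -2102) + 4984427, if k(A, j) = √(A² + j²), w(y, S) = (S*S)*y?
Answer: 4984427 + 2*√2927101 ≈ 4.9878e+6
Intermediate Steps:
w(y, S) = y*S² (w(y, S) = S²*y = y*S²)
k(w(12, 15), -2102) + 4984427 = √((12*15²)² + (-2102)²) + 4984427 = √((12*225)² + 4418404) + 4984427 = √(2700² + 4418404) + 4984427 = √(7290000 + 4418404) + 4984427 = √11708404 + 4984427 = 2*√2927101 + 4984427 = 4984427 + 2*√2927101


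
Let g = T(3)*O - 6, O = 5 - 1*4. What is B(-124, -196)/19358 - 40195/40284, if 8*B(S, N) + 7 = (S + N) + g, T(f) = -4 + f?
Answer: -779776667/779817672 ≈ -0.99995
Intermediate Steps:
O = 1 (O = 5 - 4 = 1)
g = -7 (g = (-4 + 3)*1 - 6 = -1*1 - 6 = -1 - 6 = -7)
B(S, N) = -7/4 + N/8 + S/8 (B(S, N) = -7/8 + ((S + N) - 7)/8 = -7/8 + ((N + S) - 7)/8 = -7/8 + (-7 + N + S)/8 = -7/8 + (-7/8 + N/8 + S/8) = -7/4 + N/8 + S/8)
B(-124, -196)/19358 - 40195/40284 = (-7/4 + (⅛)*(-196) + (⅛)*(-124))/19358 - 40195/40284 = (-7/4 - 49/2 - 31/2)*(1/19358) - 40195*1/40284 = -167/4*1/19358 - 40195/40284 = -167/77432 - 40195/40284 = -779776667/779817672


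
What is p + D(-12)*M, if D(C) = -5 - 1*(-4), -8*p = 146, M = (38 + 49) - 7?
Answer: -393/4 ≈ -98.250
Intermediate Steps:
M = 80 (M = 87 - 7 = 80)
p = -73/4 (p = -⅛*146 = -73/4 ≈ -18.250)
D(C) = -1 (D(C) = -5 + 4 = -1)
p + D(-12)*M = -73/4 - 1*80 = -73/4 - 80 = -393/4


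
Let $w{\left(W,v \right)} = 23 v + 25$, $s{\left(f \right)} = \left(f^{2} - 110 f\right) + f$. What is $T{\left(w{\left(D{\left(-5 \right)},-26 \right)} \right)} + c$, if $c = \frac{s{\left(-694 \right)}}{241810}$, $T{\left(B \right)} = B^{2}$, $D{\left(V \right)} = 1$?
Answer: $\frac{39696896386}{120905} \approx 3.2833 \cdot 10^{5}$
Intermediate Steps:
$s{\left(f \right)} = f^{2} - 109 f$
$w{\left(W,v \right)} = 25 + 23 v$
$c = \frac{278641}{120905}$ ($c = \frac{\left(-694\right) \left(-109 - 694\right)}{241810} = \left(-694\right) \left(-803\right) \frac{1}{241810} = 557282 \cdot \frac{1}{241810} = \frac{278641}{120905} \approx 2.3046$)
$T{\left(w{\left(D{\left(-5 \right)},-26 \right)} \right)} + c = \left(25 + 23 \left(-26\right)\right)^{2} + \frac{278641}{120905} = \left(25 - 598\right)^{2} + \frac{278641}{120905} = \left(-573\right)^{2} + \frac{278641}{120905} = 328329 + \frac{278641}{120905} = \frac{39696896386}{120905}$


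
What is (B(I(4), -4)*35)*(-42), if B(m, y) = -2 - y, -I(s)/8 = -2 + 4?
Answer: -2940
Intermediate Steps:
I(s) = -16 (I(s) = -8*(-2 + 4) = -8*2 = -16)
(B(I(4), -4)*35)*(-42) = ((-2 - 1*(-4))*35)*(-42) = ((-2 + 4)*35)*(-42) = (2*35)*(-42) = 70*(-42) = -2940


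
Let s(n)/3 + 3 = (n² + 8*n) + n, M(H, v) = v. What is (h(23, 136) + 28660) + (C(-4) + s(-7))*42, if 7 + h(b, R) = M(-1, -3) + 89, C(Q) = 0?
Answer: 26597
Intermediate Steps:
h(b, R) = 79 (h(b, R) = -7 + (-3 + 89) = -7 + 86 = 79)
s(n) = -9 + 3*n² + 27*n (s(n) = -9 + 3*((n² + 8*n) + n) = -9 + 3*(n² + 9*n) = -9 + (3*n² + 27*n) = -9 + 3*n² + 27*n)
(h(23, 136) + 28660) + (C(-4) + s(-7))*42 = (79 + 28660) + (0 + (-9 + 3*(-7)² + 27*(-7)))*42 = 28739 + (0 + (-9 + 3*49 - 189))*42 = 28739 + (0 + (-9 + 147 - 189))*42 = 28739 + (0 - 51)*42 = 28739 - 51*42 = 28739 - 2142 = 26597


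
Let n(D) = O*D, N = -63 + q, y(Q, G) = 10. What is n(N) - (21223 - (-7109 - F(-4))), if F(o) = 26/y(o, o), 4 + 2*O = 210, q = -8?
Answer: -178238/5 ≈ -35648.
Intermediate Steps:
N = -71 (N = -63 - 8 = -71)
O = 103 (O = -2 + (1/2)*210 = -2 + 105 = 103)
F(o) = 13/5 (F(o) = 26/10 = 26*(1/10) = 13/5)
n(D) = 103*D
n(N) - (21223 - (-7109 - F(-4))) = 103*(-71) - (21223 - (-7109 - 1*13/5)) = -7313 - (21223 - (-7109 - 13/5)) = -7313 - (21223 - 1*(-35558/5)) = -7313 - (21223 + 35558/5) = -7313 - 1*141673/5 = -7313 - 141673/5 = -178238/5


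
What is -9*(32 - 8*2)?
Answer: -144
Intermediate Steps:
-9*(32 - 8*2) = -9*(32 - 16) = -9*16 = -144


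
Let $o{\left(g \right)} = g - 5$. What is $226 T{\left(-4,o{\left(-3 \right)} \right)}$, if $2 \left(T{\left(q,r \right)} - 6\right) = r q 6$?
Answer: $23052$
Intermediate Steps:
$o{\left(g \right)} = -5 + g$
$T{\left(q,r \right)} = 6 + 3 q r$ ($T{\left(q,r \right)} = 6 + \frac{r q 6}{2} = 6 + \frac{q r 6}{2} = 6 + \frac{6 q r}{2} = 6 + 3 q r$)
$226 T{\left(-4,o{\left(-3 \right)} \right)} = 226 \left(6 + 3 \left(-4\right) \left(-5 - 3\right)\right) = 226 \left(6 + 3 \left(-4\right) \left(-8\right)\right) = 226 \left(6 + 96\right) = 226 \cdot 102 = 23052$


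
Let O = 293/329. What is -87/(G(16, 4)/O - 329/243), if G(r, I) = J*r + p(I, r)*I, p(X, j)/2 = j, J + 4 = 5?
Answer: -6194313/11415971 ≈ -0.54260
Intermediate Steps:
J = 1 (J = -4 + 5 = 1)
O = 293/329 (O = 293*(1/329) = 293/329 ≈ 0.89058)
p(X, j) = 2*j
G(r, I) = r + 2*I*r (G(r, I) = 1*r + (2*r)*I = r + 2*I*r)
-87/(G(16, 4)/O - 329/243) = -87/((16*(1 + 2*4))/(293/329) - 329/243) = -87/((16*(1 + 8))*(329/293) - 329*1/243) = -87/((16*9)*(329/293) - 329/243) = -87/(144*(329/293) - 329/243) = -87/(47376/293 - 329/243) = -87/11415971/71199 = -87*71199/11415971 = -6194313/11415971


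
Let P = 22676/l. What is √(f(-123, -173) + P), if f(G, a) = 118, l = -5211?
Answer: √342896538/1737 ≈ 10.661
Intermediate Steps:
P = -22676/5211 (P = 22676/(-5211) = 22676*(-1/5211) = -22676/5211 ≈ -4.3516)
√(f(-123, -173) + P) = √(118 - 22676/5211) = √(592222/5211) = √342896538/1737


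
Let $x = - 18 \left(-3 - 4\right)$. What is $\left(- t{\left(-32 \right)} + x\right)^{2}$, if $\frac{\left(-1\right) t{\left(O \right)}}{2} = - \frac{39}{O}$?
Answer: $\frac{4223025}{256} \approx 16496.0$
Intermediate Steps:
$t{\left(O \right)} = \frac{78}{O}$ ($t{\left(O \right)} = - 2 \left(- \frac{39}{O}\right) = \frac{78}{O}$)
$x = 126$ ($x = - 18 \left(-3 - 4\right) = \left(-18\right) \left(-7\right) = 126$)
$\left(- t{\left(-32 \right)} + x\right)^{2} = \left(- \frac{78}{-32} + 126\right)^{2} = \left(- \frac{78 \left(-1\right)}{32} + 126\right)^{2} = \left(\left(-1\right) \left(- \frac{39}{16}\right) + 126\right)^{2} = \left(\frac{39}{16} + 126\right)^{2} = \left(\frac{2055}{16}\right)^{2} = \frac{4223025}{256}$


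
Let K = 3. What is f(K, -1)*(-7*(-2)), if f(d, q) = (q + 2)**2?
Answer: 14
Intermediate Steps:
f(d, q) = (2 + q)**2
f(K, -1)*(-7*(-2)) = (2 - 1)**2*(-7*(-2)) = 1**2*14 = 1*14 = 14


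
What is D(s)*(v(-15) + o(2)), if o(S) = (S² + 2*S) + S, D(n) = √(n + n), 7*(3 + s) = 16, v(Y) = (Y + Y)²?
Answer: 130*I*√70 ≈ 1087.7*I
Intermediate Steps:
v(Y) = 4*Y² (v(Y) = (2*Y)² = 4*Y²)
s = -5/7 (s = -3 + (⅐)*16 = -3 + 16/7 = -5/7 ≈ -0.71429)
D(n) = √2*√n (D(n) = √(2*n) = √2*√n)
o(S) = S² + 3*S
D(s)*(v(-15) + o(2)) = (√2*√(-5/7))*(4*(-15)² + 2*(3 + 2)) = (√2*(I*√35/7))*(4*225 + 2*5) = (I*√70/7)*(900 + 10) = (I*√70/7)*910 = 130*I*√70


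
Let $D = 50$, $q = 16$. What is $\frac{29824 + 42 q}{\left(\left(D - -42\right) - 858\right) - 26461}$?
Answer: $- \frac{30496}{27227} \approx -1.1201$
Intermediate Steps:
$\frac{29824 + 42 q}{\left(\left(D - -42\right) - 858\right) - 26461} = \frac{29824 + 42 \cdot 16}{\left(\left(50 - -42\right) - 858\right) - 26461} = \frac{29824 + 672}{\left(\left(50 + 42\right) - 858\right) - 26461} = \frac{30496}{\left(92 - 858\right) - 26461} = \frac{30496}{-766 - 26461} = \frac{30496}{-27227} = 30496 \left(- \frac{1}{27227}\right) = - \frac{30496}{27227}$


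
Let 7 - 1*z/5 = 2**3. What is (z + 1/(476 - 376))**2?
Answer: 249001/10000 ≈ 24.900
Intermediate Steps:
z = -5 (z = 35 - 5*2**3 = 35 - 5*8 = 35 - 40 = -5)
(z + 1/(476 - 376))**2 = (-5 + 1/(476 - 376))**2 = (-5 + 1/100)**2 = (-499/100)**2 = 249001/10000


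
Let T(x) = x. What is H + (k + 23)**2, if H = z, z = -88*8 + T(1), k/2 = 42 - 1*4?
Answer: 9098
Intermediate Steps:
k = 76 (k = 2*(42 - 1*4) = 2*(42 - 4) = 2*38 = 76)
z = -703 (z = -88*8 + 1 = -704 + 1 = -703)
H = -703
H + (k + 23)**2 = -703 + (76 + 23)**2 = -703 + 99**2 = -703 + 9801 = 9098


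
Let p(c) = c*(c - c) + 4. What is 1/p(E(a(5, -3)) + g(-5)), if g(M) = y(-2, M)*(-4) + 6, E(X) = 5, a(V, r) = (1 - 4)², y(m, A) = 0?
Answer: ¼ ≈ 0.25000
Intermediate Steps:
a(V, r) = 9 (a(V, r) = (-3)² = 9)
g(M) = 6 (g(M) = 0*(-4) + 6 = 0 + 6 = 6)
p(c) = 4 (p(c) = c*0 + 4 = 0 + 4 = 4)
1/p(E(a(5, -3)) + g(-5)) = 1/4 = ¼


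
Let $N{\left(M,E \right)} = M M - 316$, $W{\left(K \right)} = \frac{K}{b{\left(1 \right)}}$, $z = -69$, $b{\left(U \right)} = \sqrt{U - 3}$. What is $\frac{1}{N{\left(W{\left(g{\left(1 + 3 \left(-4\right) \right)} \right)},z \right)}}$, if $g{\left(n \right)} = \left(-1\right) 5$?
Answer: $- \frac{2}{657} \approx -0.0030441$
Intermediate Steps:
$b{\left(U \right)} = \sqrt{-3 + U}$
$g{\left(n \right)} = -5$
$W{\left(K \right)} = - \frac{i K \sqrt{2}}{2}$ ($W{\left(K \right)} = \frac{K}{\sqrt{-3 + 1}} = \frac{K}{\sqrt{-2}} = \frac{K}{i \sqrt{2}} = K \left(- \frac{i \sqrt{2}}{2}\right) = - \frac{i K \sqrt{2}}{2}$)
$N{\left(M,E \right)} = -316 + M^{2}$ ($N{\left(M,E \right)} = M^{2} - 316 = -316 + M^{2}$)
$\frac{1}{N{\left(W{\left(g{\left(1 + 3 \left(-4\right) \right)} \right)},z \right)}} = \frac{1}{-316 + \left(\left(- \frac{1}{2}\right) i \left(-5\right) \sqrt{2}\right)^{2}} = \frac{1}{-316 + \left(\frac{5 i \sqrt{2}}{2}\right)^{2}} = \frac{1}{-316 - \frac{25}{2}} = \frac{1}{- \frac{657}{2}} = - \frac{2}{657}$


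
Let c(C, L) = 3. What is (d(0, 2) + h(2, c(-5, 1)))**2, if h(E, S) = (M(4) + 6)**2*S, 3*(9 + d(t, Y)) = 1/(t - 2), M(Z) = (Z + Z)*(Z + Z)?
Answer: 7769541025/36 ≈ 2.1582e+8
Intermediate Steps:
M(Z) = 4*Z**2 (M(Z) = (2*Z)*(2*Z) = 4*Z**2)
d(t, Y) = -9 + 1/(3*(-2 + t)) (d(t, Y) = -9 + 1/(3*(t - 2)) = -9 + 1/(3*(-2 + t)))
h(E, S) = 4900*S (h(E, S) = (4*4**2 + 6)**2*S = (4*16 + 6)**2*S = (64 + 6)**2*S = 70**2*S = 4900*S)
(d(0, 2) + h(2, c(-5, 1)))**2 = ((55 - 27*0)/(3*(-2 + 0)) + 4900*3)**2 = ((1/3)*(55 + 0)/(-2) + 14700)**2 = ((1/3)*(-1/2)*55 + 14700)**2 = (-55/6 + 14700)**2 = (88145/6)**2 = 7769541025/36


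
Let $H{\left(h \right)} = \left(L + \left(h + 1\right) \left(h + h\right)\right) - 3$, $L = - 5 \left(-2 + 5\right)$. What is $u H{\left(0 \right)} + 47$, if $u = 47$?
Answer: $-799$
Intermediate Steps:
$L = -15$ ($L = \left(-5\right) 3 = -15$)
$H{\left(h \right)} = -18 + 2 h \left(1 + h\right)$ ($H{\left(h \right)} = \left(-15 + \left(h + 1\right) \left(h + h\right)\right) - 3 = \left(-15 + \left(1 + h\right) 2 h\right) - 3 = \left(-15 + 2 h \left(1 + h\right)\right) - 3 = -18 + 2 h \left(1 + h\right)$)
$u H{\left(0 \right)} + 47 = 47 \left(-18 + 2 \cdot 0 + 2 \cdot 0^{2}\right) + 47 = 47 \left(-18 + 0 + 2 \cdot 0\right) + 47 = 47 \left(-18 + 0 + 0\right) + 47 = 47 \left(-18\right) + 47 = -846 + 47 = -799$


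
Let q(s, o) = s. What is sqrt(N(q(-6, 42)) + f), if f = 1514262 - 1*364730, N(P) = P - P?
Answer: 2*sqrt(287383) ≈ 1072.2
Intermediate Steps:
N(P) = 0
f = 1149532 (f = 1514262 - 364730 = 1149532)
sqrt(N(q(-6, 42)) + f) = sqrt(0 + 1149532) = sqrt(1149532) = 2*sqrt(287383)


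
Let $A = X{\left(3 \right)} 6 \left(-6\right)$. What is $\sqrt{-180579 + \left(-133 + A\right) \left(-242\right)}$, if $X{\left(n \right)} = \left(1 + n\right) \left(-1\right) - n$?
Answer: $7 i \sqrt{4273} \approx 457.58 i$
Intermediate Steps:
$X{\left(n \right)} = -1 - 2 n$ ($X{\left(n \right)} = \left(-1 - n\right) - n = -1 - 2 n$)
$A = 252$ ($A = \left(-1 - 6\right) 6 \left(-6\right) = \left(-7\right) 6 \left(-6\right) = \left(-42\right) \left(-6\right) = 252$)
$\sqrt{-180579 + \left(-133 + A\right) \left(-242\right)} = \sqrt{-180579 + \left(-133 + 252\right) \left(-242\right)} = \sqrt{-180579 + 119 \left(-242\right)} = \sqrt{-180579 - 28798} = \sqrt{-209377} = 7 i \sqrt{4273}$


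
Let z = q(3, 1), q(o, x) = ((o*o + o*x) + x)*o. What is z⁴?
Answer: 2313441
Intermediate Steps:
q(o, x) = o*(x + o² + o*x) (q(o, x) = ((o² + o*x) + x)*o = (x + o² + o*x)*o = o*(x + o² + o*x))
z = 39 (z = 3*(1 + 3² + 3*1) = 3*(1 + 9 + 3) = 3*13 = 39)
z⁴ = 39⁴ = 2313441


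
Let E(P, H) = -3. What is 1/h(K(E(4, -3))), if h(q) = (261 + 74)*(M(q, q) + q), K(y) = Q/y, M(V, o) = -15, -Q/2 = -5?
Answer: -3/18425 ≈ -0.00016282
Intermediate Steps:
Q = 10 (Q = -2*(-5) = 10)
K(y) = 10/y
h(q) = -5025 + 335*q (h(q) = (261 + 74)*(-15 + q) = 335*(-15 + q) = -5025 + 335*q)
1/h(K(E(4, -3))) = 1/(-5025 + 335*(10/(-3))) = 1/(-5025 + 335*(10*(-⅓))) = 1/(-5025 + 335*(-10/3)) = 1/(-5025 - 3350/3) = 1/(-18425/3) = -3/18425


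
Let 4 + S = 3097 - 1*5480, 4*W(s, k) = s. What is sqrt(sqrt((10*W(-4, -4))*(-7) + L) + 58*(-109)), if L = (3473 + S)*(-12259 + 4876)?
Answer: sqrt(-6322 + 2*I*sqrt(2004467)) ≈ 17.395 + 81.391*I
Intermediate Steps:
W(s, k) = s/4
S = -2387 (S = -4 + (3097 - 1*5480) = -4 + (3097 - 5480) = -4 - 2383 = -2387)
L = -8017938 (L = (3473 - 2387)*(-12259 + 4876) = 1086*(-7383) = -8017938)
sqrt(sqrt((10*W(-4, -4))*(-7) + L) + 58*(-109)) = sqrt(sqrt((10*((1/4)*(-4)))*(-7) - 8017938) + 58*(-109)) = sqrt(sqrt((10*(-1))*(-7) - 8017938) - 6322) = sqrt(sqrt(-10*(-7) - 8017938) - 6322) = sqrt(sqrt(70 - 8017938) - 6322) = sqrt(sqrt(-8017868) - 6322) = sqrt(2*I*sqrt(2004467) - 6322) = sqrt(-6322 + 2*I*sqrt(2004467))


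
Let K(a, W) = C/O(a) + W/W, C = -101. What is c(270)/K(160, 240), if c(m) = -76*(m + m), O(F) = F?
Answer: -6566400/59 ≈ -1.1129e+5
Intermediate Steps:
c(m) = -152*m
K(a, W) = 1 - 101/a (K(a, W) = -101/a + W/W = -101/a + 1 = 1 - 101/a)
c(270)/K(160, 240) = (-152*270)/(((-101 + 160)/160)) = -41040/((1/160)*59) = -41040/59/160 = -41040*160/59 = -6566400/59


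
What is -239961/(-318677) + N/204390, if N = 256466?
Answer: 65387722136/32567196015 ≈ 2.0078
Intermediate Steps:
-239961/(-318677) + N/204390 = -239961/(-318677) + 256466/204390 = -239961*(-1/318677) + 256466*(1/204390) = 239961/318677 + 128233/102195 = 65387722136/32567196015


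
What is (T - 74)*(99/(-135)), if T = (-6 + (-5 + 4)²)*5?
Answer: 363/5 ≈ 72.600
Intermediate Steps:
T = -25 (T = (-6 + (-1)²)*5 = (-6 + 1)*5 = -5*5 = -25)
(T - 74)*(99/(-135)) = (-25 - 74)*(99/(-135)) = -9801*(-1)/135 = -99*(-11/15) = 363/5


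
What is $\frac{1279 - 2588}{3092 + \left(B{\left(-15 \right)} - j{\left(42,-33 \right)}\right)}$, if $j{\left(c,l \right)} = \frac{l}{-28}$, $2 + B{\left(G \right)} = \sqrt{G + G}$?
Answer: $- \frac{1056640508}{2493341563} + \frac{1026256 i \sqrt{30}}{7480024689} \approx -0.42378 + 0.00075147 i$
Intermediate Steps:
$B{\left(G \right)} = -2 + \sqrt{2} \sqrt{G}$ ($B{\left(G \right)} = -2 + \sqrt{G + G} = -2 + \sqrt{2 G} = -2 + \sqrt{2} \sqrt{G}$)
$j{\left(c,l \right)} = - \frac{l}{28}$ ($j{\left(c,l \right)} = l \left(- \frac{1}{28}\right) = - \frac{l}{28}$)
$\frac{1279 - 2588}{3092 + \left(B{\left(-15 \right)} - j{\left(42,-33 \right)}\right)} = \frac{1279 - 2588}{3092 - \left(2 + \frac{33}{28} - \sqrt{2} \sqrt{-15}\right)} = - \frac{1309}{3092 - \left(\frac{89}{28} - \sqrt{2} i \sqrt{15}\right)} = - \frac{1309}{3092 - \left(\frac{89}{28} - i \sqrt{30}\right)} = - \frac{1309}{\frac{86487}{28} + i \sqrt{30}}$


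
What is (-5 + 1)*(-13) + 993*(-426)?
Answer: -422966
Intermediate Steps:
(-5 + 1)*(-13) + 993*(-426) = -4*(-13) - 423018 = 52 - 423018 = -422966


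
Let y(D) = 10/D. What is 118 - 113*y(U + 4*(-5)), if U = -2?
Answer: 1863/11 ≈ 169.36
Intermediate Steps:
118 - 113*y(U + 4*(-5)) = 118 - 1130/(-2 + 4*(-5)) = 118 - 1130/(-2 - 20) = 118 - 1130/(-22) = 118 - 1130*(-1)/22 = 118 - 113*(-5/11) = 118 + 565/11 = 1863/11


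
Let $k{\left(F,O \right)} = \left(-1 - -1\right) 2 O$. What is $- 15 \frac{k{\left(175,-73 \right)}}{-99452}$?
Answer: $0$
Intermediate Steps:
$k{\left(F,O \right)} = 0$ ($k{\left(F,O \right)} = \left(-1 + 1\right) 2 O = 0 \cdot 2 O = 0 O = 0$)
$- 15 \frac{k{\left(175,-73 \right)}}{-99452} = - 15 \frac{0}{-99452} = - 15 \cdot 0 \left(- \frac{1}{99452}\right) = \left(-15\right) 0 = 0$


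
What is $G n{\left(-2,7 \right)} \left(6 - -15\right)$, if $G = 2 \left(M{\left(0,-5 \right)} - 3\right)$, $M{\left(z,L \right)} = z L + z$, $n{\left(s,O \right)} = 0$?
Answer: $0$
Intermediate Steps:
$M{\left(z,L \right)} = z + L z$ ($M{\left(z,L \right)} = L z + z = z + L z$)
$G = -6$ ($G = 2 \left(0 \left(1 - 5\right) - 3\right) = 2 \left(0 \left(-4\right) - 3\right) = 2 \left(0 - 3\right) = 2 \left(-3\right) = -6$)
$G n{\left(-2,7 \right)} \left(6 - -15\right) = \left(-6\right) 0 \left(6 - -15\right) = 0 \left(6 + 15\right) = 0 \cdot 21 = 0$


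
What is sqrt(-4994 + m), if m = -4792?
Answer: I*sqrt(9786) ≈ 98.924*I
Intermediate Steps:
sqrt(-4994 + m) = sqrt(-4994 - 4792) = sqrt(-9786) = I*sqrt(9786)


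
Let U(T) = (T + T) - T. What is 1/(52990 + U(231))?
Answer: 1/53221 ≈ 1.8790e-5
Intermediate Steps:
U(T) = T (U(T) = 2*T - T = T)
1/(52990 + U(231)) = 1/(52990 + 231) = 1/53221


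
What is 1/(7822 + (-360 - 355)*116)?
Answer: -1/75118 ≈ -1.3312e-5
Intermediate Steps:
1/(7822 + (-360 - 355)*116) = 1/(7822 - 715*116) = 1/(7822 - 82940) = 1/(-75118) = -1/75118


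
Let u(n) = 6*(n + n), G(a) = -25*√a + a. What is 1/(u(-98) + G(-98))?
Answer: I/(7*(-182*I + 25*√2)) ≈ -0.00075639 + 0.00014694*I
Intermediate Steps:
G(a) = a - 25*√a
u(n) = 12*n (u(n) = 6*(2*n) = 12*n)
1/(u(-98) + G(-98)) = 1/(12*(-98) + (-98 - 175*I*√2)) = 1/(-1176 + (-98 - 175*I*√2)) = 1/(-1274 - 175*I*√2)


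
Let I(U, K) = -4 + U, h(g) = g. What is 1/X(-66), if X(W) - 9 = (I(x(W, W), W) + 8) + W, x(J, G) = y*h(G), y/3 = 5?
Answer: -1/1043 ≈ -0.00095877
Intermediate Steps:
y = 15 (y = 3*5 = 15)
x(J, G) = 15*G
X(W) = 13 + 16*W (X(W) = 9 + (((-4 + 15*W) + 8) + W) = 9 + ((4 + 15*W) + W) = 9 + (4 + 16*W) = 13 + 16*W)
1/X(-66) = 1/(13 + 16*(-66)) = 1/(13 - 1056) = 1/(-1043) = -1/1043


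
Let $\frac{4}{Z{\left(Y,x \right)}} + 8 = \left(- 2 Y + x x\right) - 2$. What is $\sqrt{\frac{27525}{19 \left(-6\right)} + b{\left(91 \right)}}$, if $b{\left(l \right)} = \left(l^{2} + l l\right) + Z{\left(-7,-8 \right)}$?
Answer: $\frac{\sqrt{6810852290}}{646} \approx 127.75$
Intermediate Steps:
$Z{\left(Y,x \right)} = \frac{4}{-10 + x^{2} - 2 Y}$ ($Z{\left(Y,x \right)} = \frac{4}{-8 - \left(2 + 2 Y - x x\right)} = \frac{4}{-8 - \left(2 - x^{2} + 2 Y\right)} = \frac{4}{-10 + x^{2} - 2 Y}$)
$b{\left(l \right)} = \frac{1}{17} + 2 l^{2}$ ($b{\left(l \right)} = \left(l^{2} + l l\right) + \frac{4}{-10 + \left(-8\right)^{2} - -14} = \left(l^{2} + l^{2}\right) + \frac{4}{-10 + 64 + 14} = 2 l^{2} + \frac{4}{68} = 2 l^{2} + 4 \cdot \frac{1}{68} = 2 l^{2} + \frac{1}{17} = \frac{1}{17} + 2 l^{2}$)
$\sqrt{\frac{27525}{19 \left(-6\right)} + b{\left(91 \right)}} = \sqrt{\frac{27525}{19 \left(-6\right)} + \left(\frac{1}{17} + 2 \cdot 91^{2}\right)} = \sqrt{\frac{27525}{-114} + \left(\frac{1}{17} + 2 \cdot 8281\right)} = \sqrt{27525 \left(- \frac{1}{114}\right) + \left(\frac{1}{17} + 16562\right)} = \sqrt{- \frac{9175}{38} + \frac{281555}{17}} = \sqrt{\frac{10543115}{646}} = \frac{\sqrt{6810852290}}{646}$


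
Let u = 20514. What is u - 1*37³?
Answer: -30139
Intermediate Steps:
u - 1*37³ = 20514 - 1*37³ = 20514 - 1*50653 = 20514 - 50653 = -30139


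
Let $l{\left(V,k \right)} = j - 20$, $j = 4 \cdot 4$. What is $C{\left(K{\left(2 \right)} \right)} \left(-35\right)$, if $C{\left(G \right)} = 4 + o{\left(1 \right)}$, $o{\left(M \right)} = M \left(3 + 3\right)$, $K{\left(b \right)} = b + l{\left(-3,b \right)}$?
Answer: $-350$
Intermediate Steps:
$j = 16$
$l{\left(V,k \right)} = -4$ ($l{\left(V,k \right)} = 16 - 20 = -4$)
$K{\left(b \right)} = -4 + b$ ($K{\left(b \right)} = b - 4 = -4 + b$)
$o{\left(M \right)} = 6 M$ ($o{\left(M \right)} = M 6 = 6 M$)
$C{\left(G \right)} = 10$ ($C{\left(G \right)} = 4 + 6 \cdot 1 = 4 + 6 = 10$)
$C{\left(K{\left(2 \right)} \right)} \left(-35\right) = 10 \left(-35\right) = -350$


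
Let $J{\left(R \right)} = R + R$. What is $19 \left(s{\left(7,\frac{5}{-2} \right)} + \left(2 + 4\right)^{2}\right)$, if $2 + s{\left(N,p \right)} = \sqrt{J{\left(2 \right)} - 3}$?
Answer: $665$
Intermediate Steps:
$J{\left(R \right)} = 2 R$
$s{\left(N,p \right)} = -1$ ($s{\left(N,p \right)} = -2 + \sqrt{2 \cdot 2 - 3} = -2 + \sqrt{4 - 3} = -2 + \sqrt{1} = -2 + 1 = -1$)
$19 \left(s{\left(7,\frac{5}{-2} \right)} + \left(2 + 4\right)^{2}\right) = 19 \left(-1 + \left(2 + 4\right)^{2}\right) = 19 \left(-1 + 6^{2}\right) = 19 \left(-1 + 36\right) = 19 \cdot 35 = 665$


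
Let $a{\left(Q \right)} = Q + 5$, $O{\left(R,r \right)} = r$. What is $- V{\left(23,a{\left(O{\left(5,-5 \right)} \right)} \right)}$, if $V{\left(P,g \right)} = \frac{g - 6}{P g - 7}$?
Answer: $- \frac{6}{7} \approx -0.85714$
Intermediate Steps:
$a{\left(Q \right)} = 5 + Q$
$V{\left(P,g \right)} = \frac{-6 + g}{-7 + P g}$
$- V{\left(23,a{\left(O{\left(5,-5 \right)} \right)} \right)} = - \frac{-6 + \left(5 - 5\right)}{-7 + 23 \left(5 - 5\right)} = - \frac{-6 + 0}{-7 + 23 \cdot 0} = - \frac{-6}{-7 + 0} = - \frac{-6}{-7} = - \frac{\left(-1\right) \left(-6\right)}{7} = \left(-1\right) \frac{6}{7} = - \frac{6}{7}$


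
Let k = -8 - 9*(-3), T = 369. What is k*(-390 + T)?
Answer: -399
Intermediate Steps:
k = 19 (k = -8 + 27 = 19)
k*(-390 + T) = 19*(-390 + 369) = 19*(-21) = -399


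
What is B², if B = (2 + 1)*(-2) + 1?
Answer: 25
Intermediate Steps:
B = -5 (B = 3*(-2) + 1 = -6 + 1 = -5)
B² = (-5)² = 25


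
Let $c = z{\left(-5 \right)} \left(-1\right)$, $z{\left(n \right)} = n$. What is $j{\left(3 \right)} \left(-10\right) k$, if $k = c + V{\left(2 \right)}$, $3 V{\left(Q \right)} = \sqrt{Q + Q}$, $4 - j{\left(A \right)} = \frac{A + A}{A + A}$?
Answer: $-170$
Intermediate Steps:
$j{\left(A \right)} = 3$ ($j{\left(A \right)} = 4 - \frac{A + A}{A + A} = 4 - \frac{2 A}{2 A} = 4 - 2 A \frac{1}{2 A} = 4 - 1 = 3$)
$V{\left(Q \right)} = \frac{\sqrt{2} \sqrt{Q}}{3}$ ($V{\left(Q \right)} = \frac{\sqrt{Q + Q}}{3} = \frac{\sqrt{2 Q}}{3} = \frac{\sqrt{2} \sqrt{Q}}{3}$)
$c = 5$ ($c = \left(-5\right) \left(-1\right) = 5$)
$k = \frac{17}{3}$ ($k = 5 + \frac{\sqrt{2} \sqrt{2}}{3} = 5 + \frac{2}{3} = \frac{17}{3} \approx 5.6667$)
$j{\left(3 \right)} \left(-10\right) k = 3 \left(-10\right) \frac{17}{3} = \left(-30\right) \frac{17}{3} = -170$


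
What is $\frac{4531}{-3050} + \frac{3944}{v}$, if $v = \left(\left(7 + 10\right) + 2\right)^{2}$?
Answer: $\frac{10393509}{1101050} \approx 9.4396$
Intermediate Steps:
$v = 361$ ($v = \left(17 + 2\right)^{2} = 19^{2} = 361$)
$\frac{4531}{-3050} + \frac{3944}{v} = \frac{4531}{-3050} + \frac{3944}{361} = 4531 \left(- \frac{1}{3050}\right) + 3944 \cdot \frac{1}{361} = - \frac{4531}{3050} + \frac{3944}{361} = \frac{10393509}{1101050}$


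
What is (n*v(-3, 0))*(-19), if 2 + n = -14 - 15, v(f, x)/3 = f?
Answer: -5301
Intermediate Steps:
v(f, x) = 3*f
n = -31 (n = -2 + (-14 - 15) = -2 - 29 = -31)
(n*v(-3, 0))*(-19) = -93*(-3)*(-19) = -31*(-9)*(-19) = 279*(-19) = -5301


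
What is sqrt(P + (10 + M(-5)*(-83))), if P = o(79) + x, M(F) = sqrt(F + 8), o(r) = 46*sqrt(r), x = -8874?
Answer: sqrt(-8864 - 83*sqrt(3) + 46*sqrt(79)) ≈ 92.73*I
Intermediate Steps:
M(F) = sqrt(8 + F)
P = -8874 + 46*sqrt(79) (P = 46*sqrt(79) - 8874 = -8874 + 46*sqrt(79) ≈ -8465.1)
sqrt(P + (10 + M(-5)*(-83))) = sqrt((-8874 + 46*sqrt(79)) + (10 + sqrt(8 - 5)*(-83))) = sqrt((-8874 + 46*sqrt(79)) + (10 + sqrt(3)*(-83))) = sqrt((-8874 + 46*sqrt(79)) + (10 - 83*sqrt(3))) = sqrt(-8864 - 83*sqrt(3) + 46*sqrt(79))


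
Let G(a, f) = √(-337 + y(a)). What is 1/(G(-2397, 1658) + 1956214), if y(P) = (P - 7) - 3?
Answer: 978107/1913386608270 - 7*I*√14/1913386608270 ≈ 5.1119e-7 - 1.3689e-11*I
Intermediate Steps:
y(P) = -10 + P (y(P) = (-7 + P) - 3 = -10 + P)
G(a, f) = √(-347 + a) (G(a, f) = √(-337 + (-10 + a)) = √(-347 + a))
1/(G(-2397, 1658) + 1956214) = 1/(√(-347 - 2397) + 1956214) = 1/(√(-2744) + 1956214) = 1/(14*I*√14 + 1956214) = 1/(1956214 + 14*I*√14)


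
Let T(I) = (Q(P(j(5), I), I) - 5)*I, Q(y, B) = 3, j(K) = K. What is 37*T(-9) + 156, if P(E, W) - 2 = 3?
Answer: 822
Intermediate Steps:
P(E, W) = 5 (P(E, W) = 2 + 3 = 5)
T(I) = -2*I (T(I) = (3 - 5)*I = -2*I)
37*T(-9) + 156 = 37*(-2*(-9)) + 156 = 37*18 + 156 = 666 + 156 = 822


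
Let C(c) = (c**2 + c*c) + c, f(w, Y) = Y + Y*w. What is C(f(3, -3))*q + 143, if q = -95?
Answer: -26077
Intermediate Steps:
C(c) = c + 2*c**2 (C(c) = (c**2 + c**2) + c = 2*c**2 + c = c + 2*c**2)
C(f(3, -3))*q + 143 = ((-3*(1 + 3))*(1 + 2*(-3*(1 + 3))))*(-95) + 143 = ((-3*4)*(1 + 2*(-3*4)))*(-95) + 143 = -12*(1 + 2*(-12))*(-95) + 143 = -12*(1 - 24)*(-95) + 143 = -12*(-23)*(-95) + 143 = 276*(-95) + 143 = -26220 + 143 = -26077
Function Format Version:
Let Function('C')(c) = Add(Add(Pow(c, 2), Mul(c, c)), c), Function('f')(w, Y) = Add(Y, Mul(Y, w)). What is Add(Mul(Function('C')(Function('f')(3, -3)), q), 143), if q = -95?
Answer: -26077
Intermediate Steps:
Function('C')(c) = Add(c, Mul(2, Pow(c, 2))) (Function('C')(c) = Add(Add(Pow(c, 2), Pow(c, 2)), c) = Add(Mul(2, Pow(c, 2)), c) = Add(c, Mul(2, Pow(c, 2))))
Add(Mul(Function('C')(Function('f')(3, -3)), q), 143) = Add(Mul(Mul(Mul(-3, Add(1, 3)), Add(1, Mul(2, Mul(-3, Add(1, 3))))), -95), 143) = Add(Mul(Mul(Mul(-3, 4), Add(1, Mul(2, Mul(-3, 4)))), -95), 143) = Add(Mul(Mul(-12, Add(1, Mul(2, -12))), -95), 143) = Add(Mul(Mul(-12, Add(1, -24)), -95), 143) = Add(Mul(Mul(-12, -23), -95), 143) = Add(Mul(276, -95), 143) = Add(-26220, 143) = -26077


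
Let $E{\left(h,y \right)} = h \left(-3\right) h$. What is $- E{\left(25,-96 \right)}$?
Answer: $1875$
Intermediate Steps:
$E{\left(h,y \right)} = - 3 h^{2}$ ($E{\left(h,y \right)} = - 3 h h = - 3 h^{2}$)
$- E{\left(25,-96 \right)} = - \left(-3\right) 25^{2} = - \left(-3\right) 625 = \left(-1\right) \left(-1875\right) = 1875$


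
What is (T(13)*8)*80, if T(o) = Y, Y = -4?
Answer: -2560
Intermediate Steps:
T(o) = -4
(T(13)*8)*80 = -4*8*80 = -32*80 = -2560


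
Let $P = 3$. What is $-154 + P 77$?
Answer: $77$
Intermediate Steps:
$-154 + P 77 = -154 + 3 \cdot 77 = -154 + 231 = 77$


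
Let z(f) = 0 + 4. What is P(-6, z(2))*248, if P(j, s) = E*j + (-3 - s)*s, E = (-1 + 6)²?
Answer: -44144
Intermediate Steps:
z(f) = 4
E = 25 (E = 5² = 25)
P(j, s) = 25*j + s*(-3 - s) (P(j, s) = 25*j + (-3 - s)*s = 25*j + s*(-3 - s))
P(-6, z(2))*248 = (-1*4² - 3*4 + 25*(-6))*248 = (-1*16 - 12 - 150)*248 = (-16 - 12 - 150)*248 = -178*248 = -44144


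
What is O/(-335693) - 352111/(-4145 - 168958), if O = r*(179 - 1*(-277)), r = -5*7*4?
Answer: 129252093443/58109465379 ≈ 2.2243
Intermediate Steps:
r = -140 (r = -35*4 = -140)
O = -63840 (O = -140*(179 - 1*(-277)) = -140*(179 + 277) = -140*456 = -63840)
O/(-335693) - 352111/(-4145 - 168958) = -63840/(-335693) - 352111/(-4145 - 168958) = -63840*(-1/335693) - 352111/(-173103) = 63840/335693 - 352111*(-1/173103) = 63840/335693 + 352111/173103 = 129252093443/58109465379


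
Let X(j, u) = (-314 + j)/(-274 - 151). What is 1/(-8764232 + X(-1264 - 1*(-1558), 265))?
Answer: -85/744959716 ≈ -1.1410e-7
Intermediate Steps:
X(j, u) = 314/425 - j/425 (X(j, u) = (-314 + j)/(-425) = (-314 + j)*(-1/425) = 314/425 - j/425)
1/(-8764232 + X(-1264 - 1*(-1558), 265)) = 1/(-8764232 + (314/425 - (-1264 - 1*(-1558))/425)) = 1/(-8764232 + (314/425 - (-1264 + 1558)/425)) = 1/(-8764232 + (314/425 - 1/425*294)) = 1/(-8764232 + (314/425 - 294/425)) = 1/(-8764232 + 4/85) = 1/(-744959716/85) = -85/744959716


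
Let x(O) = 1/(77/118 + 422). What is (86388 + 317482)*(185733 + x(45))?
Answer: 3741072860844490/49873 ≈ 7.5012e+10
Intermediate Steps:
x(O) = 118/49873 (x(O) = 1/(77*(1/118) + 422) = 1/(77/118 + 422) = 1/(49873/118) = 118/49873)
(86388 + 317482)*(185733 + x(45)) = (86388 + 317482)*(185733 + 118/49873) = 403870*(9263062027/49873) = 3741072860844490/49873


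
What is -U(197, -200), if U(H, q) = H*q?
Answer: 39400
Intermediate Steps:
-U(197, -200) = -197*(-200) = -1*(-39400) = 39400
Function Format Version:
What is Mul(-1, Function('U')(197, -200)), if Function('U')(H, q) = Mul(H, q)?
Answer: 39400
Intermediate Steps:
Mul(-1, Function('U')(197, -200)) = Mul(-1, Mul(197, -200)) = Mul(-1, -39400) = 39400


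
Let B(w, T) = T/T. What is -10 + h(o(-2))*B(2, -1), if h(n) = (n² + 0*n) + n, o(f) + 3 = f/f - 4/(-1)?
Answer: -4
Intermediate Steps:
B(w, T) = 1
o(f) = 2 (o(f) = -3 + (f/f - 4/(-1)) = -3 + (1 - 4*(-1)) = -3 + (1 + 4) = -3 + 5 = 2)
h(n) = n + n² (h(n) = (n² + 0) + n = n² + n = n + n²)
-10 + h(o(-2))*B(2, -1) = -10 + (2*(1 + 2))*1 = -10 + (2*3)*1 = -10 + 6*1 = -10 + 6 = -4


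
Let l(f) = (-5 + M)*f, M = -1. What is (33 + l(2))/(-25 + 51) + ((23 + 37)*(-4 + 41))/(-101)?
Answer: -55599/2626 ≈ -21.173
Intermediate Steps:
l(f) = -6*f (l(f) = (-5 - 1)*f = -6*f)
(33 + l(2))/(-25 + 51) + ((23 + 37)*(-4 + 41))/(-101) = (33 - 6*2)/(-25 + 51) + ((23 + 37)*(-4 + 41))/(-101) = (33 - 12)/26 + (60*37)*(-1/101) = 21*(1/26) + 2220*(-1/101) = 21/26 - 2220/101 = -55599/2626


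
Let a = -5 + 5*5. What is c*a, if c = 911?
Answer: 18220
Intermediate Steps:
a = 20 (a = -5 + 25 = 20)
c*a = 911*20 = 18220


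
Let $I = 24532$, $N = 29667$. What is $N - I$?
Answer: $5135$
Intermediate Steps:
$N - I = 29667 - 24532 = 5135$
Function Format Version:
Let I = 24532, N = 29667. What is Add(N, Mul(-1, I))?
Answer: 5135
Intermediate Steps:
Add(N, Mul(-1, I)) = Add(29667, Mul(-1, 24532)) = Add(29667, -24532) = 5135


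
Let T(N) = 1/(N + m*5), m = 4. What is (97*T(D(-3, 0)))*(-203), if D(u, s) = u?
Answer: -19691/17 ≈ -1158.3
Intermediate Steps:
T(N) = 1/(20 + N) (T(N) = 1/(N + 4*5) = 1/(N + 20) = 1/(20 + N))
(97*T(D(-3, 0)))*(-203) = (97/(20 - 3))*(-203) = (97/17)*(-203) = -19691/17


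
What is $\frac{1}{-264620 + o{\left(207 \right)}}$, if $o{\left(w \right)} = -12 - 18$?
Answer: $- \frac{1}{264650} \approx -3.7786 \cdot 10^{-6}$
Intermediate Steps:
$o{\left(w \right)} = -30$ ($o{\left(w \right)} = -12 - 18 = -30$)
$\frac{1}{-264620 + o{\left(207 \right)}} = \frac{1}{-264620 - 30} = \frac{1}{-264650} = - \frac{1}{264650}$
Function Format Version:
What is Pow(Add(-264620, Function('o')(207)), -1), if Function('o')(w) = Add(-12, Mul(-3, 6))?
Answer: Rational(-1, 264650) ≈ -3.7786e-6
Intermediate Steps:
Function('o')(w) = -30 (Function('o')(w) = Add(-12, -18) = -30)
Pow(Add(-264620, Function('o')(207)), -1) = Pow(Add(-264620, -30), -1) = Pow(-264650, -1) = Rational(-1, 264650)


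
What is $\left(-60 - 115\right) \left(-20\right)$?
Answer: $3500$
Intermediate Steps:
$\left(-60 - 115\right) \left(-20\right) = \left(-175\right) \left(-20\right) = 3500$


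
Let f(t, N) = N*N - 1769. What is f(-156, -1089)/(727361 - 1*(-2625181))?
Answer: 592076/1676271 ≈ 0.35321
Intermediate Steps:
f(t, N) = -1769 + N² (f(t, N) = N² - 1769 = -1769 + N²)
f(-156, -1089)/(727361 - 1*(-2625181)) = (-1769 + (-1089)²)/(727361 - 1*(-2625181)) = (-1769 + 1185921)/(727361 + 2625181) = 1184152/3352542 = 1184152*(1/3352542) = 592076/1676271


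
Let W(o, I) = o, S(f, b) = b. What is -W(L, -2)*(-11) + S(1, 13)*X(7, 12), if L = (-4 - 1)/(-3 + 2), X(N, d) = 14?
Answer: 237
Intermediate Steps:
L = 5 (L = -5/(-1) = -5*(-1) = 5)
-W(L, -2)*(-11) + S(1, 13)*X(7, 12) = -1*5*(-11) + 13*14 = -5*(-11) + 182 = 55 + 182 = 237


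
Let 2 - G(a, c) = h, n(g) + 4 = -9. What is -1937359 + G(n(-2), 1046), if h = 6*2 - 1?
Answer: -1937368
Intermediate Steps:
h = 11 (h = 12 - 1 = 11)
n(g) = -13 (n(g) = -4 - 9 = -13)
G(a, c) = -9 (G(a, c) = 2 - 1*11 = 2 - 11 = -9)
-1937359 + G(n(-2), 1046) = -1937359 - 9 = -1937368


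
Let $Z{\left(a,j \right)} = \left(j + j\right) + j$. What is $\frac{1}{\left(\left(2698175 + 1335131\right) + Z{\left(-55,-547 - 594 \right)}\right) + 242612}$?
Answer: $\frac{1}{4272495} \approx 2.3406 \cdot 10^{-7}$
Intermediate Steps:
$Z{\left(a,j \right)} = 3 j$ ($Z{\left(a,j \right)} = 2 j + j = 3 j$)
$\frac{1}{\left(\left(2698175 + 1335131\right) + Z{\left(-55,-547 - 594 \right)}\right) + 242612} = \frac{1}{\left(\left(2698175 + 1335131\right) + 3 \left(-547 - 594\right)\right) + 242612} = \frac{1}{\left(4033306 + 3 \left(-1141\right)\right) + 242612} = \frac{1}{\left(4033306 - 3423\right) + 242612} = \frac{1}{4029883 + 242612} = \frac{1}{4272495}$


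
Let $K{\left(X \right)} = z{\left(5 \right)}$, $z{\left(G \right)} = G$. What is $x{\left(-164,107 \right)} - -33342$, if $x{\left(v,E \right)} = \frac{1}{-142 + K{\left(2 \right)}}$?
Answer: $\frac{4567853}{137} \approx 33342.0$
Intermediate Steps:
$K{\left(X \right)} = 5$
$x{\left(v,E \right)} = - \frac{1}{137}$ ($x{\left(v,E \right)} = \frac{1}{-142 + 5} = \frac{1}{-137} = - \frac{1}{137}$)
$x{\left(-164,107 \right)} - -33342 = - \frac{1}{137} - -33342 = - \frac{1}{137} + 33342 = \frac{4567853}{137}$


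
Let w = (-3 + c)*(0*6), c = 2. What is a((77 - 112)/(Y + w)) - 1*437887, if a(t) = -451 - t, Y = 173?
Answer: -75832439/173 ≈ -4.3834e+5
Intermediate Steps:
w = 0 (w = (-3 + 2)*(0*6) = -1*0 = 0)
a((77 - 112)/(Y + w)) - 1*437887 = (-451 - (77 - 112)/(173 + 0)) - 1*437887 = (-451 - (-35)/173) - 437887 = (-451 - 1*(-35/173)) - 437887 = (-451 + 35/173) - 437887 = -77988/173 - 437887 = -75832439/173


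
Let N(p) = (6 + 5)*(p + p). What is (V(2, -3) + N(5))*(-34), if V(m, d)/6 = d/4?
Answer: -3587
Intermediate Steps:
V(m, d) = 3*d/2 (V(m, d) = 6*(d/4) = 3*d/2)
N(p) = 22*p (N(p) = 11*(2*p) = 22*p)
(V(2, -3) + N(5))*(-34) = ((3/2)*(-3) + 22*5)*(-34) = (-9/2 + 110)*(-34) = (211/2)*(-34) = -3587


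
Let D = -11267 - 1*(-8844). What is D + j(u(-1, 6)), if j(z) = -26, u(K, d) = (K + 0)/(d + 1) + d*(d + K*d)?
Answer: -2449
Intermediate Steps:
u(K, d) = K/(1 + d) + d*(d + K*d)
D = -2423 (D = -11267 + 8844 = -2423)
D + j(u(-1, 6)) = -2423 - 26 = -2449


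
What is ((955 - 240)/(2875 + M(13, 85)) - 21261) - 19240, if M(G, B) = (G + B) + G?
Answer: -120935271/2986 ≈ -40501.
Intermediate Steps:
M(G, B) = B + 2*G (M(G, B) = (B + G) + G = B + 2*G)
((955 - 240)/(2875 + M(13, 85)) - 21261) - 19240 = ((955 - 240)/(2875 + (85 + 2*13)) - 21261) - 19240 = (715/(2875 + (85 + 26)) - 21261) - 19240 = (715/(2875 + 111) - 21261) - 19240 = (715/2986 - 21261) - 19240 = -63484631/2986 - 19240 = -120935271/2986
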